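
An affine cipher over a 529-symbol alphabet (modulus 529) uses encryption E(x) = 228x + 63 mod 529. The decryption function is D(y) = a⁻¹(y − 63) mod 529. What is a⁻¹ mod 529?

471

Extended Euclidean algorithm:
529 = 2·228 + 73
228 = 3·73 + 9
73 = 8·9 + 1
9 = 9·1 + 0
gcd = 1, so the inverse exists. Back-substitute:
1 = 73 − 8·9
1 = −8·228 + 25·73
1 = 25·529 − 58·228
Thus 228·(-58) ≡ 1 (mod 529); reducing, -58 mod 529 = 471.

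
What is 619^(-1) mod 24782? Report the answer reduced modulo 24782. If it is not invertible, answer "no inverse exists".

Apply the Euclidean algorithm to 24782 and 619:
24782 = 40×619 + 22
619 = 28×22 + 3
22 = 7×3 + 1
3 = 3×1 + 0
gcd = 1, so the inverse exists. Back-substitute:
1 = 22 − 7·3
1 = −7·619 + 197·22
1 = 197·24782 − 7887·619
Thus 619·(-7887) ≡ 1 (mod 24782); reducing, -7887 mod 24782 = 16895.

16895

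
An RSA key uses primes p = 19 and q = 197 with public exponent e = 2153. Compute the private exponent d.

φ(n) = (p−1)(q−1) = 18·196 = 3528.
Need d with 2153·d ≡ 1 (mod 3528). Apply the extended Euclidean algorithm:
3528 = 1·2153 + 1375
2153 = 1·1375 + 778
1375 = 1·778 + 597
778 = 1·597 + 181
597 = 3·181 + 54
181 = 3·54 + 19
54 = 2·19 + 16
19 = 1·16 + 3
16 = 5·3 + 1
3 = 3·1 + 0
Back-substitute:
1 = 16 − 5·3
1 = −5·19 + 6·16
1 = 6·54 − 17·19
1 = −17·181 + 57·54
1 = 57·597 − 188·181
1 = −188·778 + 245·597
1 = 245·1375 − 433·778
1 = −433·2153 + 678·1375
1 = 678·3528 − 1111·2153
So 2153·(-1111) ≡ 1 (mod 3528), hence d ≡ -1111 ≡ 2417 (mod 3528).

2417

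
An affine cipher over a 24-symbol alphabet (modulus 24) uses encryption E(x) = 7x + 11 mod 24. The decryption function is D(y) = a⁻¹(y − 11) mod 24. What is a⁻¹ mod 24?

Run Euclid on (24, 7):
24 = 3×7 + 3
7 = 2×3 + 1
3 = 3×1 + 0
gcd = 1, so the inverse exists. Back-substitute:
1 = 7 − 2·3
1 = −2·24 + 7·7
So 7·7 ≡ 1 (mod 24).

7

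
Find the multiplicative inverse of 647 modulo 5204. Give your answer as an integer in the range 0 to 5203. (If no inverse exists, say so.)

3531

gcd(5204, 647) by repeated division:
5204 = 8*647 + 28
647 = 23*28 + 3
28 = 9*3 + 1
3 = 3*1 + 0
gcd = 1, so the inverse exists. Back-substitute:
1 = 28 − 9·3
1 = −9·647 + 208·28
1 = 208·5204 − 1673·647
So 647·(-1673) ≡ 1 (mod 5204), and -1673 ≡ 3531 (mod 5204).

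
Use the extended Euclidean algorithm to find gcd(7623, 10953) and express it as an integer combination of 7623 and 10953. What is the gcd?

Apply Euclid's algorithm to 10953 and 7623:
10953 = 1×7623 + 3330
7623 = 2×3330 + 963
3330 = 3×963 + 441
963 = 2×441 + 81
441 = 5×81 + 36
81 = 2×36 + 9
36 = 4×9 + 0
gcd(7623, 10953) = 9.
Back-substituting:
9 = 81 − 2·36
9 = −2·441 + 11·81
9 = 11·963 − 24·441
9 = −24·3330 + 83·963
9 = 83·7623 − 190·3330
9 = −190·10953 + 273·7623
So 9 = (-190)·10953 + (273)·7623.

9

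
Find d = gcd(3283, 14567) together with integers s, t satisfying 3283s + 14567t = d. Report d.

7

Repeated division:
14567 = 4·3283 + 1435
3283 = 2·1435 + 413
1435 = 3·413 + 196
413 = 2·196 + 21
196 = 9·21 + 7
21 = 3·7 + 0
gcd(3283, 14567) = 7.
Back-substituting:
7 = 196 − 9·21
7 = −9·413 + 19·196
7 = 19·1435 − 66·413
7 = −66·3283 + 151·1435
7 = 151·14567 − 670·3283
So 7 = (151)·14567 + (-670)·3283.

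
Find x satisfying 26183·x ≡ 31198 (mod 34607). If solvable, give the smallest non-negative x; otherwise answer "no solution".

First find gcd(26183, 34607):
34607 = 1×26183 + 8424
26183 = 3×8424 + 911
8424 = 9×911 + 225
911 = 4×225 + 11
225 = 20×11 + 5
11 = 2×5 + 1
5 = 5×1 + 0
gcd = 1, so a unique solution mod 34607 exists.
Back-substitute for the Bézout coefficients:
1 = 11 − 2·5
1 = −2·225 + 41·11
1 = 41·911 − 166·225
1 = −166·8424 + 1535·911
1 = 1535·26183 − 4771·8424
1 = −4771·34607 + 6306·26183
So 26183·(6306) ≡ 1 (mod 34607), giving 26183⁻¹ ≡ 6306.
x ≡ 26183⁻¹·31198 ≡ 6306·31198 ≡ 28400 (mod 34607).

28400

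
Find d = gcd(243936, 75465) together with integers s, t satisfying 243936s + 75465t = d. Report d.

Apply Euclid's algorithm to 243936 and 75465:
243936 = 3*75465 + 17541
75465 = 4*17541 + 5301
17541 = 3*5301 + 1638
5301 = 3*1638 + 387
1638 = 4*387 + 90
387 = 4*90 + 27
90 = 3*27 + 9
27 = 3*9 + 0
gcd(243936, 75465) = 9.
Working backward:
9 = 90 − 3·27
9 = −3·387 + 13·90
9 = 13·1638 − 55·387
9 = −55·5301 + 178·1638
9 = 178·17541 − 589·5301
9 = −589·75465 + 2534·17541
9 = 2534·243936 − 8191·75465
So 9 = (2534)·243936 + (-8191)·75465.

9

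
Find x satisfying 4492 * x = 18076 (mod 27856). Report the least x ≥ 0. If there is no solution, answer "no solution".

2869

First find gcd(4492, 27856):
27856 = 6×4492 + 904
4492 = 4×904 + 876
904 = 1×876 + 28
876 = 31×28 + 8
28 = 3×8 + 4
8 = 2×4 + 0
gcd = 4 and 4 | 18076, so solutions exist. Divide through by 4: 1123x ≡ 4519 (mod 6964).
Now find 1123⁻¹ mod 6964:
6964 = 6·1123 + 226
1123 = 4·226 + 219
226 = 1·219 + 7
219 = 31·7 + 2
7 = 3·2 + 1
2 = 2·1 + 0
Back-substitute:
1 = 7 − 3·2
1 = −3·219 + 94·7
1 = 94·226 − 97·219
1 = −97·1123 + 482·226
1 = 482·6964 − 2989·1123
So 1123·(-2989) ≡ 1 (mod 6964), i.e. 1123⁻¹ ≡ 3975.
Then x ≡ 3975·4519 ≡ 2869 (mod 6964); the smallest non-negative solution is x = 2869.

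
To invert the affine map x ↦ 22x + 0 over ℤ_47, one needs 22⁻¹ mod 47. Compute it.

15

Extended Euclidean algorithm:
47 = 2·22 + 3
22 = 7·3 + 1
3 = 3·1 + 0
gcd = 1, so the inverse exists. Back-substitute:
1 = 22 − 7·3
1 = −7·47 + 15·22
So 22·15 ≡ 1 (mod 47).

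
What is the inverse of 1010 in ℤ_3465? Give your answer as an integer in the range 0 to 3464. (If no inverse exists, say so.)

Compute gcd(1010, 3465):
3465 = 3·1010 + 435
1010 = 2·435 + 140
435 = 3·140 + 15
140 = 9·15 + 5
15 = 3·5 + 0
Since gcd = 5 > 1, 1010 is not a unit mod 3465.

no inverse exists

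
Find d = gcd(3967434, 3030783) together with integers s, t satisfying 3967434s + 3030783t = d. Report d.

3

Apply Euclid's algorithm to 3967434 and 3030783:
3967434 = 1·3030783 + 936651
3030783 = 3·936651 + 220830
936651 = 4·220830 + 53331
220830 = 4·53331 + 7506
53331 = 7·7506 + 789
7506 = 9·789 + 405
789 = 1·405 + 384
405 = 1·384 + 21
384 = 18·21 + 6
21 = 3·6 + 3
6 = 2·3 + 0
gcd(3967434, 3030783) = 3.
Back-substituting:
3 = 21 − 3·6
3 = −3·384 + 55·21
3 = 55·405 − 58·384
3 = −58·789 + 113·405
3 = 113·7506 − 1075·789
3 = −1075·53331 + 7638·7506
3 = 7638·220830 − 31627·53331
3 = −31627·936651 + 134146·220830
3 = 134146·3030783 − 434065·936651
3 = −434065·3967434 + 568211·3030783
So 3 = (-434065)·3967434 + (568211)·3030783.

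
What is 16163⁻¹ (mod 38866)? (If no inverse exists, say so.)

3845

Apply the Euclidean algorithm to 38866 and 16163:
38866 = 2*16163 + 6540
16163 = 2*6540 + 3083
6540 = 2*3083 + 374
3083 = 8*374 + 91
374 = 4*91 + 10
91 = 9*10 + 1
10 = 10*1 + 0
The gcd is 1. Working backward:
1 = 91 − 9·10
1 = −9·374 + 37·91
1 = 37·3083 − 305·374
1 = −305·6540 + 647·3083
1 = 647·16163 − 1599·6540
1 = −1599·38866 + 3845·16163
So 16163·3845 ≡ 1 (mod 38866).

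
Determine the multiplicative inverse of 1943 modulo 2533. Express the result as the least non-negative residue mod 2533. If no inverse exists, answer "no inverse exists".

1962

Extended Euclidean algorithm:
2533 = 1·1943 + 590
1943 = 3·590 + 173
590 = 3·173 + 71
173 = 2·71 + 31
71 = 2·31 + 9
31 = 3·9 + 4
9 = 2·4 + 1
4 = 4·1 + 0
Since gcd(1943, 2533) = 1, back-substitute to write 1 as a combination:
1 = 9 − 2·4
1 = −2·31 + 7·9
1 = 7·71 − 16·31
1 = −16·173 + 39·71
1 = 39·590 − 133·173
1 = −133·1943 + 438·590
1 = 438·2533 − 571·1943
Thus 1943·(-571) ≡ 1 (mod 2533); reducing, -571 mod 2533 = 1962.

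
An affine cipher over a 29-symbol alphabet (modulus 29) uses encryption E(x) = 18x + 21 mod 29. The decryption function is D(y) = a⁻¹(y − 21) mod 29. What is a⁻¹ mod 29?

Run Euclid on (29, 18):
29 = 1×18 + 11
18 = 1×11 + 7
11 = 1×7 + 4
7 = 1×4 + 3
4 = 1×3 + 1
3 = 3×1 + 0
The gcd is 1. Working backward:
1 = 4 − 3
1 = −7 + 2·4
1 = 2·11 − 3·7
1 = −3·18 + 5·11
1 = 5·29 − 8·18
Thus 18·(-8) ≡ 1 (mod 29); reducing, -8 mod 29 = 21.

21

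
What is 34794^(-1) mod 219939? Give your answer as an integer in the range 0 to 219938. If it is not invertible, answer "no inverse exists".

Compute gcd(34794, 219939):
219939 = 6*34794 + 11175
34794 = 3*11175 + 1269
11175 = 8*1269 + 1023
1269 = 1*1023 + 246
1023 = 4*246 + 39
246 = 6*39 + 12
39 = 3*12 + 3
12 = 4*3 + 0
The gcd is 3, not 1, hence no inverse exists.

no inverse exists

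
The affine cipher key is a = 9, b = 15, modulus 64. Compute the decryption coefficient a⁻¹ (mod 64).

gcd(64, 9) by repeated division:
64 = 7·9 + 1
9 = 9·1 + 0
The gcd is 1. Working backward:
1 = 64 − 7·9
So 9·(-7) ≡ 1 (mod 64), and -7 ≡ 57 (mod 64).

57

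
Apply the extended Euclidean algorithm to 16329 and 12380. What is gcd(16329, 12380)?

Apply Euclid's algorithm to 16329 and 12380:
16329 = 1×12380 + 3949
12380 = 3×3949 + 533
3949 = 7×533 + 218
533 = 2×218 + 97
218 = 2×97 + 24
97 = 4×24 + 1
24 = 24×1 + 0
gcd(16329, 12380) = 1.
Working backward:
1 = 97 − 4·24
1 = −4·218 + 9·97
1 = 9·533 − 22·218
1 = −22·3949 + 163·533
1 = 163·12380 − 511·3949
1 = −511·16329 + 674·12380
So 1 = (-511)·16329 + (674)·12380.

1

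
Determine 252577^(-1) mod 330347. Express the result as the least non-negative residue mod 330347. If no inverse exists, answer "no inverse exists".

Apply the Euclidean algorithm to 330347 and 252577:
330347 = 1·252577 + 77770
252577 = 3·77770 + 19267
77770 = 4·19267 + 702
19267 = 27·702 + 313
702 = 2·313 + 76
313 = 4·76 + 9
76 = 8·9 + 4
9 = 2·4 + 1
4 = 4·1 + 0
gcd = 1, so the inverse exists. Back-substitute:
1 = 9 − 2·4
1 = −2·76 + 17·9
1 = 17·313 − 70·76
1 = −70·702 + 157·313
1 = 157·19267 − 4309·702
1 = −4309·77770 + 17393·19267
1 = 17393·252577 − 56488·77770
1 = −56488·330347 + 73881·252577
So 252577·73881 ≡ 1 (mod 330347).

73881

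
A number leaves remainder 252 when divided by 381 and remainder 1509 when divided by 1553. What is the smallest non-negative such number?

281049

Write x = 252 + 381·k. Then 381·k ≡ 1509 − 252 ≡ 1257 (mod 1553).
Need 381⁻¹ mod 1553. Extended Euclid on (1553, 381):
1553 = 4·381 + 29
381 = 13·29 + 4
29 = 7·4 + 1
4 = 4·1 + 0
Back-substitute:
1 = 29 − 7·4
1 = −7·381 + 92·29
1 = 92·1553 − 375·381
381⁻¹ ≡ 1178 (mod 1553), so k ≡ 1178·1257 ≡ 737 (mod 1553).
x = 252 + 381·737 = 281049.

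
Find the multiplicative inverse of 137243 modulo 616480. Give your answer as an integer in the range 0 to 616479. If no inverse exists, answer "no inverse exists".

18547

Run Euclid on (616480, 137243):
616480 = 4*137243 + 67508
137243 = 2*67508 + 2227
67508 = 30*2227 + 698
2227 = 3*698 + 133
698 = 5*133 + 33
133 = 4*33 + 1
33 = 33*1 + 0
gcd = 1, so the inverse exists. Back-substitute:
1 = 133 − 4·33
1 = −4·698 + 21·133
1 = 21·2227 − 67·698
1 = −67·67508 + 2031·2227
1 = 2031·137243 − 4129·67508
1 = −4129·616480 + 18547·137243
So 137243·18547 ≡ 1 (mod 616480).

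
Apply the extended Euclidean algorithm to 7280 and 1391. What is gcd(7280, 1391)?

Apply Euclid's algorithm to 7280 and 1391:
7280 = 5×1391 + 325
1391 = 4×325 + 91
325 = 3×91 + 52
91 = 1×52 + 39
52 = 1×39 + 13
39 = 3×13 + 0
gcd(7280, 1391) = 13.
Back-substituting:
13 = 52 − 39
13 = −91 + 2·52
13 = 2·325 − 7·91
13 = −7·1391 + 30·325
13 = 30·7280 − 157·1391
So 13 = (30)·7280 + (-157)·1391.

13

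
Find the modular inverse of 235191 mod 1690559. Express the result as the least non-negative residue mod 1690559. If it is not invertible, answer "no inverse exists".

Apply the Euclidean algorithm to 1690559 and 235191:
1690559 = 7*235191 + 44222
235191 = 5*44222 + 14081
44222 = 3*14081 + 1979
14081 = 7*1979 + 228
1979 = 8*228 + 155
228 = 1*155 + 73
155 = 2*73 + 9
73 = 8*9 + 1
9 = 9*1 + 0
gcd = 1, so the inverse exists. Back-substitute:
1 = 73 − 8·9
1 = −8·155 + 17·73
1 = 17·228 − 25·155
1 = −25·1979 + 217·228
1 = 217·14081 − 1544·1979
1 = −1544·44222 + 4849·14081
1 = 4849·235191 − 25789·44222
1 = −25789·1690559 + 185372·235191
So 235191·185372 ≡ 1 (mod 1690559).

185372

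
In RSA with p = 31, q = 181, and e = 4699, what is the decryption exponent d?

φ(n) = (p−1)(q−1) = 30·180 = 5400.
Need d with 4699·d ≡ 1 (mod 5400). Apply the extended Euclidean algorithm:
5400 = 1*4699 + 701
4699 = 6*701 + 493
701 = 1*493 + 208
493 = 2*208 + 77
208 = 2*77 + 54
77 = 1*54 + 23
54 = 2*23 + 8
23 = 2*8 + 7
8 = 1*7 + 1
7 = 7*1 + 0
Back-substitute:
1 = 8 − 7
1 = −23 + 3·8
1 = 3·54 − 7·23
1 = −7·77 + 10·54
1 = 10·208 − 27·77
1 = −27·493 + 64·208
1 = 64·701 − 91·493
1 = −91·4699 + 610·701
1 = 610·5400 − 701·4699
So 4699·(-701) ≡ 1 (mod 5400), hence d ≡ -701 ≡ 4699 (mod 5400).

4699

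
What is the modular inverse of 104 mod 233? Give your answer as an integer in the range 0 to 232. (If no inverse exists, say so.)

Run Euclid on (233, 104):
233 = 2*104 + 25
104 = 4*25 + 4
25 = 6*4 + 1
4 = 4*1 + 0
gcd = 1, so the inverse exists. Back-substitute:
1 = 25 − 6·4
1 = −6·104 + 25·25
1 = 25·233 − 56·104
Thus 104·(-56) ≡ 1 (mod 233); reducing, -56 mod 233 = 177.

177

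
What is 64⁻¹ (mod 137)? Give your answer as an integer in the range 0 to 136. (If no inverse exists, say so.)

15

Extended Euclidean algorithm:
137 = 2×64 + 9
64 = 7×9 + 1
9 = 9×1 + 0
Since gcd(64, 137) = 1, back-substitute to write 1 as a combination:
1 = 64 − 7·9
1 = −7·137 + 15·64
So 64·15 ≡ 1 (mod 137).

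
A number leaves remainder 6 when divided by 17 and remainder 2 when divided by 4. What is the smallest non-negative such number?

6

Write x = 6 + 17·k. Then 17·k ≡ 2 − 6 ≡ 0 (mod 4).
Need 17⁻¹ mod 4. Extended Euclid on (4, 1):
4 = 4×1 + 0
17⁻¹ ≡ 1 (mod 4), so k ≡ 1·0 ≡ 0 (mod 4).
x = 6 + 17·0 = 6.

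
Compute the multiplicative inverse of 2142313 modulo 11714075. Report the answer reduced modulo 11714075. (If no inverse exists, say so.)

8011027

Run Euclid on (11714075, 2142313):
11714075 = 5×2142313 + 1002510
2142313 = 2×1002510 + 137293
1002510 = 7×137293 + 41459
137293 = 3×41459 + 12916
41459 = 3×12916 + 2711
12916 = 4×2711 + 2072
2711 = 1×2072 + 639
2072 = 3×639 + 155
639 = 4×155 + 19
155 = 8×19 + 3
19 = 6×3 + 1
3 = 3×1 + 0
The gcd is 1. Working backward:
1 = 19 − 6·3
1 = −6·155 + 49·19
1 = 49·639 − 202·155
1 = −202·2072 + 655·639
1 = 655·2711 − 857·2072
1 = −857·12916 + 4083·2711
1 = 4083·41459 − 13106·12916
1 = −13106·137293 + 43401·41459
1 = 43401·1002510 − 316913·137293
1 = −316913·2142313 + 677227·1002510
1 = 677227·11714075 − 3703048·2142313
Hence 2142313⁻¹ ≡ -3703048 ≡ 8011027 (mod 11714075).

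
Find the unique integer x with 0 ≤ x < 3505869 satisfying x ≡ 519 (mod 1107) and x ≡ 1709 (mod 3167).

663612

Write x = 519 + 1107·k. Then 1107·k ≡ 1709 − 519 ≡ 1190 (mod 3167).
Need 1107⁻¹ mod 3167. Extended Euclid on (3167, 1107):
3167 = 2×1107 + 953
1107 = 1×953 + 154
953 = 6×154 + 29
154 = 5×29 + 9
29 = 3×9 + 2
9 = 4×2 + 1
2 = 2×1 + 0
Back-substitute:
1 = 9 − 4·2
1 = −4·29 + 13·9
1 = 13·154 − 69·29
1 = −69·953 + 427·154
1 = 427·1107 − 496·953
1 = −496·3167 + 1419·1107
1107⁻¹ ≡ 1419 (mod 3167), so k ≡ 1419·1190 ≡ 599 (mod 3167).
x = 519 + 1107·599 = 663612.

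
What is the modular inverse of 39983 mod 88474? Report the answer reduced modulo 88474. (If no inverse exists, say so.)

78855

Extended Euclidean algorithm:
88474 = 2×39983 + 8508
39983 = 4×8508 + 5951
8508 = 1×5951 + 2557
5951 = 2×2557 + 837
2557 = 3×837 + 46
837 = 18×46 + 9
46 = 5×9 + 1
9 = 9×1 + 0
Since gcd(39983, 88474) = 1, back-substitute to write 1 as a combination:
1 = 46 − 5·9
1 = −5·837 + 91·46
1 = 91·2557 − 278·837
1 = −278·5951 + 647·2557
1 = 647·8508 − 925·5951
1 = −925·39983 + 4347·8508
1 = 4347·88474 − 9619·39983
So 39983·(-9619) ≡ 1 (mod 88474), and -9619 ≡ 78855 (mod 88474).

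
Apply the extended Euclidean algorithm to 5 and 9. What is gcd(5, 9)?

Euclidean algorithm:
9 = 1×5 + 4
5 = 1×4 + 1
4 = 4×1 + 0
gcd(5, 9) = 1.
Back-substituting:
1 = 5 − 4
1 = −9 + 2·5
So 1 = (-1)·9 + (2)·5.

1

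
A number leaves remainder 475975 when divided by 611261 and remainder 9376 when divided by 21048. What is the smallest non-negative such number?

Write x = 475975 + 611261·k. Then 611261·k ≡ 9376 − 475975 ≡ 17505 (mod 21048).
Need 611261⁻¹ mod 21048. Extended Euclid on (21048, 869):
21048 = 24·869 + 192
869 = 4·192 + 101
192 = 1·101 + 91
101 = 1·91 + 10
91 = 9·10 + 1
10 = 10·1 + 0
Back-substitute:
1 = 91 − 9·10
1 = −9·101 + 10·91
1 = 10·192 − 19·101
1 = −19·869 + 86·192
1 = 86·21048 − 2083·869
611261⁻¹ ≡ 18965 (mod 21048), so k ≡ 18965·17505 ≡ 13269 (mod 21048).
x = 475975 + 611261·13269 = 8111298184.

8111298184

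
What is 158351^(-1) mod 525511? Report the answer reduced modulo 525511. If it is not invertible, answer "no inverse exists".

Run Euclid on (525511, 158351):
525511 = 3*158351 + 50458
158351 = 3*50458 + 6977
50458 = 7*6977 + 1619
6977 = 4*1619 + 501
1619 = 3*501 + 116
501 = 4*116 + 37
116 = 3*37 + 5
37 = 7*5 + 2
5 = 2*2 + 1
2 = 2*1 + 0
gcd = 1, so the inverse exists. Back-substitute:
1 = 5 − 2·2
1 = −2·37 + 15·5
1 = 15·116 − 47·37
1 = −47·501 + 203·116
1 = 203·1619 − 656·501
1 = −656·6977 + 2827·1619
1 = 2827·50458 − 20445·6977
1 = −20445·158351 + 64162·50458
1 = 64162·525511 − 212931·158351
So 158351·(-212931) ≡ 1 (mod 525511), and -212931 ≡ 312580 (mod 525511).

312580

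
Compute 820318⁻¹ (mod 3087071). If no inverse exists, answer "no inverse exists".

154162

Apply the Euclidean algorithm to 3087071 and 820318:
3087071 = 3×820318 + 626117
820318 = 1×626117 + 194201
626117 = 3×194201 + 43514
194201 = 4×43514 + 20145
43514 = 2×20145 + 3224
20145 = 6×3224 + 801
3224 = 4×801 + 20
801 = 40×20 + 1
20 = 20×1 + 0
gcd = 1, so the inverse exists. Back-substitute:
1 = 801 − 40·20
1 = −40·3224 + 161·801
1 = 161·20145 − 1006·3224
1 = −1006·43514 + 2173·20145
1 = 2173·194201 − 9698·43514
1 = −9698·626117 + 31267·194201
1 = 31267·820318 − 40965·626117
1 = −40965·3087071 + 154162·820318
So 820318·154162 ≡ 1 (mod 3087071).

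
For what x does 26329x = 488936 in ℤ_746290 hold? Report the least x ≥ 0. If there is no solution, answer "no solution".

First find gcd(26329, 746290):
746290 = 28*26329 + 9078
26329 = 2*9078 + 8173
9078 = 1*8173 + 905
8173 = 9*905 + 28
905 = 32*28 + 9
28 = 3*9 + 1
9 = 9*1 + 0
gcd = 1, so a unique solution mod 746290 exists.
Back-substitute for the Bézout coefficients:
1 = 28 − 3·9
1 = −3·905 + 97·28
1 = 97·8173 − 876·905
1 = −876·9078 + 973·8173
1 = 973·26329 − 2822·9078
1 = −2822·746290 + 79989·26329
So 26329·(79989) ≡ 1 (mod 746290), giving 26329⁻¹ ≡ 79989.
x ≡ 26329⁻¹·488936 ≡ 79989·488936 ≡ 174254 (mod 746290).

174254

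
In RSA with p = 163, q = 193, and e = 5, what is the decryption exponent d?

φ(n) = (p−1)(q−1) = 162·192 = 31104.
Need d with 5·d ≡ 1 (mod 31104). Apply the extended Euclidean algorithm:
31104 = 6220*5 + 4
5 = 1*4 + 1
4 = 4*1 + 0
Back-substitute:
1 = 5 − 4
1 = −31104 + 6221·5
So 5·6221 ≡ 1 (mod 31104), hence d = 6221.

6221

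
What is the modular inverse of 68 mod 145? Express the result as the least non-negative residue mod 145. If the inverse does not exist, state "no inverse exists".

32

Apply the Euclidean algorithm to 145 and 68:
145 = 2*68 + 9
68 = 7*9 + 5
9 = 1*5 + 4
5 = 1*4 + 1
4 = 4*1 + 0
The gcd is 1. Working backward:
1 = 5 − 4
1 = −9 + 2·5
1 = 2·68 − 15·9
1 = −15·145 + 32·68
So 68·32 ≡ 1 (mod 145).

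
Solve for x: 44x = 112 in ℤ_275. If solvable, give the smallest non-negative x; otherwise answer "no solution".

gcd(44, 275):
275 = 6·44 + 11
44 = 4·11 + 0
gcd = 11, but 11 ∤ 112, so the congruence has no solution.

no solution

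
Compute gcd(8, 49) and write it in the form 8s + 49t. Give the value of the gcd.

1

Euclidean algorithm:
49 = 6*8 + 1
8 = 8*1 + 0
gcd(8, 49) = 1.
Express as a combination:
1 = 49 − 6·8
So 1 = (1)·49 + (-6)·8.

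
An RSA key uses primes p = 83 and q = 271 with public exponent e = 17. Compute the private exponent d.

φ(n) = (p−1)(q−1) = 82·270 = 22140.
Need d with 17·d ≡ 1 (mod 22140). Apply the extended Euclidean algorithm:
22140 = 1302×17 + 6
17 = 2×6 + 5
6 = 1×5 + 1
5 = 5×1 + 0
Back-substitute:
1 = 6 − 5
1 = −17 + 3·6
1 = 3·22140 − 3907·17
So 17·(-3907) ≡ 1 (mod 22140), hence d ≡ -3907 ≡ 18233 (mod 22140).

18233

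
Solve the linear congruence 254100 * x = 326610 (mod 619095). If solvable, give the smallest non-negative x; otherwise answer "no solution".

First find gcd(254100, 619095):
619095 = 2×254100 + 110895
254100 = 2×110895 + 32310
110895 = 3×32310 + 13965
32310 = 2×13965 + 4380
13965 = 3×4380 + 825
4380 = 5×825 + 255
825 = 3×255 + 60
255 = 4×60 + 15
60 = 4×15 + 0
gcd = 15 and 15 | 326610, so solutions exist. Divide through by 15: 16940x ≡ 21774 (mod 41273).
Now find 16940⁻¹ mod 41273:
41273 = 2·16940 + 7393
16940 = 2·7393 + 2154
7393 = 3·2154 + 931
2154 = 2·931 + 292
931 = 3·292 + 55
292 = 5·55 + 17
55 = 3·17 + 4
17 = 4·4 + 1
4 = 4·1 + 0
Back-substitute:
1 = 17 − 4·4
1 = −4·55 + 13·17
1 = 13·292 − 69·55
1 = −69·931 + 220·292
1 = 220·2154 − 509·931
1 = −509·7393 + 1747·2154
1 = 1747·16940 − 4003·7393
1 = −4003·41273 + 9753·16940
So 16940⁻¹ ≡ 9753 (mod 41273).
Then x ≡ 9753·21774 ≡ 12237 (mod 41273); the smallest non-negative solution is x = 12237.

12237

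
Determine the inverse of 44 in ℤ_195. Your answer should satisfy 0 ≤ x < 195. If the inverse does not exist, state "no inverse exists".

164

Run Euclid on (195, 44):
195 = 4*44 + 19
44 = 2*19 + 6
19 = 3*6 + 1
6 = 6*1 + 0
The gcd is 1. Working backward:
1 = 19 − 3·6
1 = −3·44 + 7·19
1 = 7·195 − 31·44
Hence 44⁻¹ ≡ -31 ≡ 164 (mod 195).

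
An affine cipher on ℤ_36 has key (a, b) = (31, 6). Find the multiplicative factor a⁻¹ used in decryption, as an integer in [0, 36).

7

gcd(36, 31) by repeated division:
36 = 1·31 + 5
31 = 6·5 + 1
5 = 5·1 + 0
gcd = 1, so the inverse exists. Back-substitute:
1 = 31 − 6·5
1 = −6·36 + 7·31
So 31·7 ≡ 1 (mod 36).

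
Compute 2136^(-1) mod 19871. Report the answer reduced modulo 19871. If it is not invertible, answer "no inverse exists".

2242

Run Euclid on (19871, 2136):
19871 = 9*2136 + 647
2136 = 3*647 + 195
647 = 3*195 + 62
195 = 3*62 + 9
62 = 6*9 + 8
9 = 1*8 + 1
8 = 8*1 + 0
gcd = 1, so the inverse exists. Back-substitute:
1 = 9 − 8
1 = −62 + 7·9
1 = 7·195 − 22·62
1 = −22·647 + 73·195
1 = 73·2136 − 241·647
1 = −241·19871 + 2242·2136
So 2136·2242 ≡ 1 (mod 19871).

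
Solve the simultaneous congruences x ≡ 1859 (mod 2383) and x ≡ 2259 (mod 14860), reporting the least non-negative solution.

Write x = 1859 + 2383·k. Then 2383·k ≡ 2259 − 1859 ≡ 400 (mod 14860).
Need 2383⁻¹ mod 14860. Extended Euclid on (14860, 2383):
14860 = 6*2383 + 562
2383 = 4*562 + 135
562 = 4*135 + 22
135 = 6*22 + 3
22 = 7*3 + 1
3 = 3*1 + 0
Back-substitute:
1 = 22 − 7·3
1 = −7·135 + 43·22
1 = 43·562 − 179·135
1 = −179·2383 + 759·562
1 = 759·14860 − 4733·2383
2383⁻¹ ≡ 10127 (mod 14860), so k ≡ 10127·400 ≡ 8880 (mod 14860).
x = 1859 + 2383·8880 = 21162899.

21162899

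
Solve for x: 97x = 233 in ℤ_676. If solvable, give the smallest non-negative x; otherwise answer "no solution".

93

First find gcd(97, 676):
676 = 6·97 + 94
97 = 1·94 + 3
94 = 31·3 + 1
3 = 3·1 + 0
gcd = 1, so a unique solution mod 676 exists.
Back-substitute for the Bézout coefficients:
1 = 94 − 31·3
1 = −31·97 + 32·94
1 = 32·676 − 223·97
So 97·(-223) ≡ 1 (mod 676), giving 97⁻¹ ≡ 453.
x ≡ 97⁻¹·233 ≡ 453·233 ≡ 93 (mod 676).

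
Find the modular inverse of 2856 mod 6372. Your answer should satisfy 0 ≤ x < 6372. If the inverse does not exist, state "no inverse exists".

no inverse exists

Compute gcd(2856, 6372):
6372 = 2*2856 + 660
2856 = 4*660 + 216
660 = 3*216 + 12
216 = 18*12 + 0
gcd(2856, 6372) = 12 ≠ 1, so 2856 has no multiplicative inverse modulo 6372.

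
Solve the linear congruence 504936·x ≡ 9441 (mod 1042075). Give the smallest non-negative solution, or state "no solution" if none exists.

First find gcd(504936, 1042075):
1042075 = 2*504936 + 32203
504936 = 15*32203 + 21891
32203 = 1*21891 + 10312
21891 = 2*10312 + 1267
10312 = 8*1267 + 176
1267 = 7*176 + 35
176 = 5*35 + 1
35 = 35*1 + 0
gcd = 1, so a unique solution mod 1042075 exists.
Back-substitute for the Bézout coefficients:
1 = 176 − 5·35
1 = −5·1267 + 36·176
1 = 36·10312 − 293·1267
1 = −293·21891 + 622·10312
1 = 622·32203 − 915·21891
1 = −915·504936 + 14347·32203
1 = 14347·1042075 − 29609·504936
So 504936·(-29609) ≡ 1 (mod 1042075), giving 504936⁻¹ ≡ 1012466.
x ≡ 504936⁻¹·9441 ≡ 1012466·9441 ≡ 779606 (mod 1042075).

779606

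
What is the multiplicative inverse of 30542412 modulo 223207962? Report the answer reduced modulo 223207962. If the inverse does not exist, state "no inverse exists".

no inverse exists

Euclidean algorithm on 223207962, 30542412:
223207962 = 7*30542412 + 9411078
30542412 = 3*9411078 + 2309178
9411078 = 4*2309178 + 174366
2309178 = 13*174366 + 42420
174366 = 4*42420 + 4686
42420 = 9*4686 + 246
4686 = 19*246 + 12
246 = 20*12 + 6
12 = 2*6 + 0
Since gcd = 6 > 1, 30542412 is not a unit mod 223207962.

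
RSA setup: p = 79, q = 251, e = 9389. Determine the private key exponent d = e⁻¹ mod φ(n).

6509

φ(n) = (p−1)(q−1) = 78·250 = 19500.
Need d with 9389·d ≡ 1 (mod 19500). Apply the extended Euclidean algorithm:
19500 = 2·9389 + 722
9389 = 13·722 + 3
722 = 240·3 + 2
3 = 1·2 + 1
2 = 2·1 + 0
Back-substitute:
1 = 3 − 2
1 = −722 + 241·3
1 = 241·9389 − 3134·722
1 = −3134·19500 + 6509·9389
So 9389·6509 ≡ 1 (mod 19500), hence d = 6509.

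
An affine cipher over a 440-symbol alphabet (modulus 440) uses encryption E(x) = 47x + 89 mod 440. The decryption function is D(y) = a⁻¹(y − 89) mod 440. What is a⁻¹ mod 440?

103

gcd(440, 47) by repeated division:
440 = 9*47 + 17
47 = 2*17 + 13
17 = 1*13 + 4
13 = 3*4 + 1
4 = 4*1 + 0
Since gcd(47, 440) = 1, back-substitute to write 1 as a combination:
1 = 13 − 3·4
1 = −3·17 + 4·13
1 = 4·47 − 11·17
1 = −11·440 + 103·47
So 47·103 ≡ 1 (mod 440).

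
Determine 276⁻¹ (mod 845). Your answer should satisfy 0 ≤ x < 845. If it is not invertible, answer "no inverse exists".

Extended Euclidean algorithm:
845 = 3×276 + 17
276 = 16×17 + 4
17 = 4×4 + 1
4 = 4×1 + 0
gcd = 1, so the inverse exists. Back-substitute:
1 = 17 − 4·4
1 = −4·276 + 65·17
1 = 65·845 − 199·276
So 276·(-199) ≡ 1 (mod 845), and -199 ≡ 646 (mod 845).

646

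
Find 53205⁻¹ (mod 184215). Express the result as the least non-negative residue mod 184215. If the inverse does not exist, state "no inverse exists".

Compute gcd(53205, 184215):
184215 = 3*53205 + 24600
53205 = 2*24600 + 4005
24600 = 6*4005 + 570
4005 = 7*570 + 15
570 = 38*15 + 0
Since gcd = 15 > 1, 53205 is not a unit mod 184215.

no inverse exists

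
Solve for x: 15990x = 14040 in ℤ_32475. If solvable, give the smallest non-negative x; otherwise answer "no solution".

1321

First find gcd(15990, 32475):
32475 = 2*15990 + 495
15990 = 32*495 + 150
495 = 3*150 + 45
150 = 3*45 + 15
45 = 3*15 + 0
gcd = 15 and 15 | 14040, so solutions exist. Divide through by 15: 1066x ≡ 936 (mod 2165).
Now find 1066⁻¹ mod 2165:
2165 = 2·1066 + 33
1066 = 32·33 + 10
33 = 3·10 + 3
10 = 3·3 + 1
3 = 3·1 + 0
Back-substitute:
1 = 10 − 3·3
1 = −3·33 + 10·10
1 = 10·1066 − 323·33
1 = −323·2165 + 656·1066
So 1066⁻¹ ≡ 656 (mod 2165).
Then x ≡ 656·936 ≡ 1321 (mod 2165); the smallest non-negative solution is x = 1321.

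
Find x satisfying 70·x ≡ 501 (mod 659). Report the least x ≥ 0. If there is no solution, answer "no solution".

299

First find gcd(70, 659):
659 = 9·70 + 29
70 = 2·29 + 12
29 = 2·12 + 5
12 = 2·5 + 2
5 = 2·2 + 1
2 = 2·1 + 0
gcd = 1, so a unique solution mod 659 exists.
Back-substitute for the Bézout coefficients:
1 = 5 − 2·2
1 = −2·12 + 5·5
1 = 5·29 − 12·12
1 = −12·70 + 29·29
1 = 29·659 − 273·70
So 70·(-273) ≡ 1 (mod 659), giving 70⁻¹ ≡ 386.
x ≡ 70⁻¹·501 ≡ 386·501 ≡ 299 (mod 659).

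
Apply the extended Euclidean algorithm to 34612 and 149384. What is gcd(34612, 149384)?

4

Repeated division:
149384 = 4*34612 + 10936
34612 = 3*10936 + 1804
10936 = 6*1804 + 112
1804 = 16*112 + 12
112 = 9*12 + 4
12 = 3*4 + 0
gcd(34612, 149384) = 4.
Express as a combination:
4 = 112 − 9·12
4 = −9·1804 + 145·112
4 = 145·10936 − 879·1804
4 = −879·34612 + 2782·10936
4 = 2782·149384 − 12007·34612
So 4 = (2782)·149384 + (-12007)·34612.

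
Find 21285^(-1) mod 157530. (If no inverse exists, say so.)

no inverse exists

Euclidean algorithm on 157530, 21285:
157530 = 7×21285 + 8535
21285 = 2×8535 + 4215
8535 = 2×4215 + 105
4215 = 40×105 + 15
105 = 7×15 + 0
Since gcd = 15 > 1, 21285 is not a unit mod 157530.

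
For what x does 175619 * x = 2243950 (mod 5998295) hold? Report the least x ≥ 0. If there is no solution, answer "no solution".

3537975

First find gcd(175619, 5998295):
5998295 = 34*175619 + 27249
175619 = 6*27249 + 12125
27249 = 2*12125 + 2999
12125 = 4*2999 + 129
2999 = 23*129 + 32
129 = 4*32 + 1
32 = 32*1 + 0
gcd = 1, so a unique solution mod 5998295 exists.
Back-substitute for the Bézout coefficients:
1 = 129 − 4·32
1 = −4·2999 + 93·129
1 = 93·12125 − 376·2999
1 = −376·27249 + 845·12125
1 = 845·175619 − 5446·27249
1 = −5446·5998295 + 186009·175619
So 175619·(186009) ≡ 1 (mod 5998295), giving 175619⁻¹ ≡ 186009.
x ≡ 175619⁻¹·2243950 ≡ 186009·2243950 ≡ 3537975 (mod 5998295).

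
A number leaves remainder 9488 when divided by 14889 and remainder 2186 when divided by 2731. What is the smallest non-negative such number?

38869778

Write x = 9488 + 14889·k. Then 14889·k ≡ 2186 − 9488 ≡ 891 (mod 2731).
Need 14889⁻¹ mod 2731. Extended Euclid on (2731, 1234):
2731 = 2·1234 + 263
1234 = 4·263 + 182
263 = 1·182 + 81
182 = 2·81 + 20
81 = 4·20 + 1
20 = 20·1 + 0
Back-substitute:
1 = 81 − 4·20
1 = −4·182 + 9·81
1 = 9·263 − 13·182
1 = −13·1234 + 61·263
1 = 61·2731 − 135·1234
14889⁻¹ ≡ 2596 (mod 2731), so k ≡ 2596·891 ≡ 2610 (mod 2731).
x = 9488 + 14889·2610 = 38869778.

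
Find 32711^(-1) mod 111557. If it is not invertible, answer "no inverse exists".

89942

Apply the Euclidean algorithm to 111557 and 32711:
111557 = 3·32711 + 13424
32711 = 2·13424 + 5863
13424 = 2·5863 + 1698
5863 = 3·1698 + 769
1698 = 2·769 + 160
769 = 4·160 + 129
160 = 1·129 + 31
129 = 4·31 + 5
31 = 6·5 + 1
5 = 5·1 + 0
gcd = 1, so the inverse exists. Back-substitute:
1 = 31 − 6·5
1 = −6·129 + 25·31
1 = 25·160 − 31·129
1 = −31·769 + 149·160
1 = 149·1698 − 329·769
1 = −329·5863 + 1136·1698
1 = 1136·13424 − 2601·5863
1 = −2601·32711 + 6338·13424
1 = 6338·111557 − 21615·32711
Thus 32711·(-21615) ≡ 1 (mod 111557); reducing, -21615 mod 111557 = 89942.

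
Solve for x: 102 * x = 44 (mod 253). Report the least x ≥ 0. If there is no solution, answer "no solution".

55

First find gcd(102, 253):
253 = 2*102 + 49
102 = 2*49 + 4
49 = 12*4 + 1
4 = 4*1 + 0
gcd = 1, so a unique solution mod 253 exists.
Back-substitute for the Bézout coefficients:
1 = 49 − 12·4
1 = −12·102 + 25·49
1 = 25·253 − 62·102
So 102·(-62) ≡ 1 (mod 253), giving 102⁻¹ ≡ 191.
x ≡ 102⁻¹·44 ≡ 191·44 ≡ 55 (mod 253).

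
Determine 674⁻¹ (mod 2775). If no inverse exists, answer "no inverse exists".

1124

gcd(2775, 674) by repeated division:
2775 = 4·674 + 79
674 = 8·79 + 42
79 = 1·42 + 37
42 = 1·37 + 5
37 = 7·5 + 2
5 = 2·2 + 1
2 = 2·1 + 0
The gcd is 1. Working backward:
1 = 5 − 2·2
1 = −2·37 + 15·5
1 = 15·42 − 17·37
1 = −17·79 + 32·42
1 = 32·674 − 273·79
1 = −273·2775 + 1124·674
So 674·1124 ≡ 1 (mod 2775).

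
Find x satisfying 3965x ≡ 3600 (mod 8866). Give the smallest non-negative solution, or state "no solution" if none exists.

gcd(3965, 8866):
8866 = 2*3965 + 936
3965 = 4*936 + 221
936 = 4*221 + 52
221 = 4*52 + 13
52 = 4*13 + 0
gcd = 13, but 13 ∤ 3600, so the congruence has no solution.

no solution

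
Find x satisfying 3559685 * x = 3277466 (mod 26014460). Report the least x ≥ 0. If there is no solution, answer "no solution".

gcd(3559685, 26014460):
26014460 = 7*3559685 + 1096665
3559685 = 3*1096665 + 269690
1096665 = 4*269690 + 17905
269690 = 15*17905 + 1115
17905 = 16*1115 + 65
1115 = 17*65 + 10
65 = 6*10 + 5
10 = 2*5 + 0
gcd = 5, but 5 ∤ 3277466, so the congruence has no solution.

no solution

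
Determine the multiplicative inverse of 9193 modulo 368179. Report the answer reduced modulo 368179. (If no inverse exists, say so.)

85026

Apply the Euclidean algorithm to 368179 and 9193:
368179 = 40·9193 + 459
9193 = 20·459 + 13
459 = 35·13 + 4
13 = 3·4 + 1
4 = 4·1 + 0
Since gcd(9193, 368179) = 1, back-substitute to write 1 as a combination:
1 = 13 − 3·4
1 = −3·459 + 106·13
1 = 106·9193 − 2123·459
1 = −2123·368179 + 85026·9193
So 9193·85026 ≡ 1 (mod 368179).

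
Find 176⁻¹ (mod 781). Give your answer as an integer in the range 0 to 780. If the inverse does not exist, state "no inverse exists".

no inverse exists

Euclidean algorithm on 781, 176:
781 = 4·176 + 77
176 = 2·77 + 22
77 = 3·22 + 11
22 = 2·11 + 0
The gcd is 11, not 1, hence no inverse exists.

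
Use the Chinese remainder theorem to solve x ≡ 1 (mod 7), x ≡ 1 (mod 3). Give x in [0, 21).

Write x = 1 + 7·k. Then 7·k ≡ 1 − 1 ≡ 0 (mod 3).
Need 7⁻¹ mod 3. Extended Euclid on (3, 1):
3 = 3*1 + 0
7⁻¹ ≡ 1 (mod 3), so k ≡ 1·0 ≡ 0 (mod 3).
x = 1 + 7·0 = 1.

1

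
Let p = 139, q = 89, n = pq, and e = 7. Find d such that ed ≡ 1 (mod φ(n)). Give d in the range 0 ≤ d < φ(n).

1735

φ(n) = (p−1)(q−1) = 138·88 = 12144.
Need d with 7·d ≡ 1 (mod 12144). Apply the extended Euclidean algorithm:
12144 = 1734×7 + 6
7 = 1×6 + 1
6 = 6×1 + 0
Back-substitute:
1 = 7 − 6
1 = −12144 + 1735·7
So 7·1735 ≡ 1 (mod 12144), hence d = 1735.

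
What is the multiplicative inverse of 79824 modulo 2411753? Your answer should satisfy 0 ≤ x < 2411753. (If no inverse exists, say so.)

Extended Euclidean algorithm:
2411753 = 30×79824 + 17033
79824 = 4×17033 + 11692
17033 = 1×11692 + 5341
11692 = 2×5341 + 1010
5341 = 5×1010 + 291
1010 = 3×291 + 137
291 = 2×137 + 17
137 = 8×17 + 1
17 = 17×1 + 0
The gcd is 1. Working backward:
1 = 137 − 8·17
1 = −8·291 + 17·137
1 = 17·1010 − 59·291
1 = −59·5341 + 312·1010
1 = 312·11692 − 683·5341
1 = −683·17033 + 995·11692
1 = 995·79824 − 4663·17033
1 = −4663·2411753 + 140885·79824
So 79824·140885 ≡ 1 (mod 2411753).

140885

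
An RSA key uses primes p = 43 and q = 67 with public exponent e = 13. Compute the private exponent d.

φ(n) = (p−1)(q−1) = 42·66 = 2772.
Need d with 13·d ≡ 1 (mod 2772). Apply the extended Euclidean algorithm:
2772 = 213*13 + 3
13 = 4*3 + 1
3 = 3*1 + 0
Back-substitute:
1 = 13 − 4·3
1 = −4·2772 + 853·13
So 13·853 ≡ 1 (mod 2772), hence d = 853.

853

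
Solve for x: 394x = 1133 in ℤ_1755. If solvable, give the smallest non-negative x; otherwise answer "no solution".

First find gcd(394, 1755):
1755 = 4×394 + 179
394 = 2×179 + 36
179 = 4×36 + 35
36 = 1×35 + 1
35 = 35×1 + 0
gcd = 1, so a unique solution mod 1755 exists.
Back-substitute for the Bézout coefficients:
1 = 36 − 35
1 = −179 + 5·36
1 = 5·394 − 11·179
1 = −11·1755 + 49·394
So 394·(49) ≡ 1 (mod 1755), giving 394⁻¹ ≡ 49.
x ≡ 394⁻¹·1133 ≡ 49·1133 ≡ 1112 (mod 1755).

1112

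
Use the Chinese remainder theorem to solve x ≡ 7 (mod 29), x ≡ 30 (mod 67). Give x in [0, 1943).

1370

Write x = 7 + 29·k. Then 29·k ≡ 30 − 7 ≡ 23 (mod 67).
Need 29⁻¹ mod 67. Extended Euclid on (67, 29):
67 = 2×29 + 9
29 = 3×9 + 2
9 = 4×2 + 1
2 = 2×1 + 0
Back-substitute:
1 = 9 − 4·2
1 = −4·29 + 13·9
1 = 13·67 − 30·29
29⁻¹ ≡ 37 (mod 67), so k ≡ 37·23 ≡ 47 (mod 67).
x = 7 + 29·47 = 1370.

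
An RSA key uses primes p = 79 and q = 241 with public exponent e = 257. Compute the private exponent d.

φ(n) = (p−1)(q−1) = 78·240 = 18720.
Need d with 257·d ≡ 1 (mod 18720). Apply the extended Euclidean algorithm:
18720 = 72·257 + 216
257 = 1·216 + 41
216 = 5·41 + 11
41 = 3·11 + 8
11 = 1·8 + 3
8 = 2·3 + 2
3 = 1·2 + 1
2 = 2·1 + 0
Back-substitute:
1 = 3 − 2
1 = −8 + 3·3
1 = 3·11 − 4·8
1 = −4·41 + 15·11
1 = 15·216 − 79·41
1 = −79·257 + 94·216
1 = 94·18720 − 6847·257
So 257·(-6847) ≡ 1 (mod 18720), hence d ≡ -6847 ≡ 11873 (mod 18720).

11873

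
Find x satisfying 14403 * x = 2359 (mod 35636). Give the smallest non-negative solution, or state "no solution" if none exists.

First find gcd(14403, 35636):
35636 = 2×14403 + 6830
14403 = 2×6830 + 743
6830 = 9×743 + 143
743 = 5×143 + 28
143 = 5×28 + 3
28 = 9×3 + 1
3 = 3×1 + 0
gcd = 1, so a unique solution mod 35636 exists.
Back-substitute for the Bézout coefficients:
1 = 28 − 9·3
1 = −9·143 + 46·28
1 = 46·743 − 239·143
1 = −239·6830 + 2197·743
1 = 2197·14403 − 4633·6830
1 = −4633·35636 + 11463·14403
So 14403·(11463) ≡ 1 (mod 35636), giving 14403⁻¹ ≡ 11463.
x ≡ 14403⁻¹·2359 ≡ 11463·2359 ≡ 29129 (mod 35636).

29129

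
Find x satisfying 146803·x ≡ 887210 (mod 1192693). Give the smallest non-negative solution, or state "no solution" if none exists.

First find gcd(146803, 1192693):
1192693 = 8×146803 + 18269
146803 = 8×18269 + 651
18269 = 28×651 + 41
651 = 15×41 + 36
41 = 1×36 + 5
36 = 7×5 + 1
5 = 5×1 + 0
gcd = 1, so a unique solution mod 1192693 exists.
Back-substitute for the Bézout coefficients:
1 = 36 − 7·5
1 = −7·41 + 8·36
1 = 8·651 − 127·41
1 = −127·18269 + 3564·651
1 = 3564·146803 − 28639·18269
1 = −28639·1192693 + 232676·146803
So 146803·(232676) ≡ 1 (mod 1192693), giving 146803⁻¹ ≡ 232676.
x ≡ 146803⁻¹·887210 ≡ 232676·887210 ≡ 1169520 (mod 1192693).

1169520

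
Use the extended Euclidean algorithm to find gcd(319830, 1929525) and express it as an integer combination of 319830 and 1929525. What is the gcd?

Euclidean algorithm:
1929525 = 6·319830 + 10545
319830 = 30·10545 + 3480
10545 = 3·3480 + 105
3480 = 33·105 + 15
105 = 7·15 + 0
gcd(319830, 1929525) = 15.
Back-substituting:
15 = 3480 − 33·105
15 = −33·10545 + 100·3480
15 = 100·319830 − 3033·10545
15 = −3033·1929525 + 18298·319830
So 15 = (-3033)·1929525 + (18298)·319830.

15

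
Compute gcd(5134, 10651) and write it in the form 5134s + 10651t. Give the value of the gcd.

1

Euclidean algorithm:
10651 = 2×5134 + 383
5134 = 13×383 + 155
383 = 2×155 + 73
155 = 2×73 + 9
73 = 8×9 + 1
9 = 9×1 + 0
gcd(5134, 10651) = 1.
Working backward:
1 = 73 − 8·9
1 = −8·155 + 17·73
1 = 17·383 − 42·155
1 = −42·5134 + 563·383
1 = 563·10651 − 1168·5134
So 1 = (563)·10651 + (-1168)·5134.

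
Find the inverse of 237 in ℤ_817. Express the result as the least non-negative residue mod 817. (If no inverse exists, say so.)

131

Apply the Euclidean algorithm to 817 and 237:
817 = 3*237 + 106
237 = 2*106 + 25
106 = 4*25 + 6
25 = 4*6 + 1
6 = 6*1 + 0
gcd = 1, so the inverse exists. Back-substitute:
1 = 25 − 4·6
1 = −4·106 + 17·25
1 = 17·237 − 38·106
1 = −38·817 + 131·237
So 237·131 ≡ 1 (mod 817).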